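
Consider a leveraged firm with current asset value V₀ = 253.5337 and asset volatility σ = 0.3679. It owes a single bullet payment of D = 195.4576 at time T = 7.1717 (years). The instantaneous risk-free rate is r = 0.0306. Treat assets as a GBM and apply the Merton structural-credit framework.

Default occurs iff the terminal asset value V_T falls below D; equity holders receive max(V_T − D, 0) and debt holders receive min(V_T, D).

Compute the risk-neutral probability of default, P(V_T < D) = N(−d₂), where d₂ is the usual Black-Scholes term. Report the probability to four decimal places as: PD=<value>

PD=0.5023

d₁ = [ln(V₀/D) + (r + σ²/2)T] / (σ√T)
   = [ln(253.5337/195.4576) + (0.0306 + 0.5·0.3679²)·7.1717] / (0.3679·√7.1717)
   = [0.260153 + 0.704800] / 0.985237 = 0.979412
d₂ = d₁ − σ√T = 0.979412 − 0.985237 = -0.005825
risk-neutral PD = N(−d₂) = N(0.005825) = 0.502324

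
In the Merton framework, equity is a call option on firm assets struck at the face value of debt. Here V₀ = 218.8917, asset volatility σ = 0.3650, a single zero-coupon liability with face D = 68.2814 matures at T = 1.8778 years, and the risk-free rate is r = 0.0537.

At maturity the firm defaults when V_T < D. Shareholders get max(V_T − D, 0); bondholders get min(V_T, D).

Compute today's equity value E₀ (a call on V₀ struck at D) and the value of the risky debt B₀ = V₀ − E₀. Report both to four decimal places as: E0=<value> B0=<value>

E0=157.2631 B0=61.6286

d₁ = [ln(V₀/D) + (r + σ²/2)T] / (σ√T)
   = [ln(218.8917/68.2814) + (0.0537 + 0.5·0.3650²)·1.8778] / (0.3650·√1.8778)
   = [1.164940 + 0.225923] / 0.500170 = 2.780780
d₂ = d₁ − σ√T = 2.780780 − 0.500170 = 2.280610
N(d₁) = 0.997289,  N(d₂) = 0.988714,  e^(−rT) = 0.904080
E₀ = V₀·N(d₁) − D·e^(−rT)·N(d₂)
   = 218.8917·0.997289 − 68.2814·0.904080·0.988714 = 157.263061
B₀ = V₀ − E₀ = 218.8917 − 157.263061 = 61.628639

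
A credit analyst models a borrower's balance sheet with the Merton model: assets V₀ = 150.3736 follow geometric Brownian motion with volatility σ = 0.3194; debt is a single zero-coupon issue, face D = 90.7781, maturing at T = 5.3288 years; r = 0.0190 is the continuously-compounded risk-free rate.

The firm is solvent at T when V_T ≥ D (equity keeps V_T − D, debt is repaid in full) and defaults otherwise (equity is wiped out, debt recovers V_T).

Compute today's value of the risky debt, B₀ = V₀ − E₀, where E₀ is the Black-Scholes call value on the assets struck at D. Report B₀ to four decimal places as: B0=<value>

B0=72.9406

d₁ = [ln(V₀/D) + (r + σ²/2)T] / (σ√T)
   = [ln(150.3736/90.7781) + (0.0190 + 0.5·0.3194²)·5.3288] / (0.3194·√5.3288)
   = [0.504705 + 0.373060] / 0.737309 = 1.190497
d₂ = d₁ − σ√T = 1.190497 − 0.737309 = 0.453188
N(d₁) = 0.883074,  N(d₂) = 0.674793,  e^(−rT) = 0.903710
E₀ = V₀·N(d₁) − D·e^(−rT)·N(d₂)
   = 150.3736·0.883074 − 90.7781·0.903710·0.674793 = 77.433041
B₀ = V₀ − E₀ = 150.3736 − 77.433041 = 72.940559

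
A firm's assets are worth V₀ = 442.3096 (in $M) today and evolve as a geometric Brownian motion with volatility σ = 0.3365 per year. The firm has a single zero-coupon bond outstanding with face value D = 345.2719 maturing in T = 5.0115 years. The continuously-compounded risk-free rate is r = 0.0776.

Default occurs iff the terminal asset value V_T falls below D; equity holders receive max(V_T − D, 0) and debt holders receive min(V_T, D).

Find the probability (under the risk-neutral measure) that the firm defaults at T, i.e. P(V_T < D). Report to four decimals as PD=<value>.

PD=0.3198

d₁ = [ln(V₀/D) + (r + σ²/2)T] / (σ√T)
   = [ln(442.3096/345.2719) + (0.0776 + 0.5·0.3365²)·5.0115] / (0.3365·√5.0115)
   = [0.247678 + 0.672624] / 0.753302 = 1.221691
d₂ = d₁ − σ√T = 1.221691 − 0.753302 = 0.468389
risk-neutral PD = N(−d₂) = N(-0.468389) = 0.319753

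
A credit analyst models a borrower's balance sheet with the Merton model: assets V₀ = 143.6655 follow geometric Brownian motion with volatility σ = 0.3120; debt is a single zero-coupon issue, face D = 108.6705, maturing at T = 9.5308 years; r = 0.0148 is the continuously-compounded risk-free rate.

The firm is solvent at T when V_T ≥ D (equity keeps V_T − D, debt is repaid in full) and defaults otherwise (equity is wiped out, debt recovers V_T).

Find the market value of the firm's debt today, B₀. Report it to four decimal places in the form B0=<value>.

d₁ = [ln(V₀/D) + (r + σ²/2)T] / (σ√T)
   = [ln(143.6655/108.6705) + (0.0148 + 0.5·0.3120²)·9.5308] / (0.3120·√9.5308)
   = [0.279167 + 0.604939] / 0.963206 = 0.917878
d₂ = d₁ − σ√T = 0.917878 − 0.963206 = -0.045328
N(d₁) = 0.820659,  N(d₂) = 0.481923,  e^(−rT) = 0.868441
E₀ = V₀·N(d₁) − D·e^(−rT)·N(d₂)
   = 143.6655·0.820659 − 108.6705·0.868441·0.481923 = 72.419394
B₀ = V₀ − E₀ = 143.6655 − 72.419394 = 71.246106

B0=71.2461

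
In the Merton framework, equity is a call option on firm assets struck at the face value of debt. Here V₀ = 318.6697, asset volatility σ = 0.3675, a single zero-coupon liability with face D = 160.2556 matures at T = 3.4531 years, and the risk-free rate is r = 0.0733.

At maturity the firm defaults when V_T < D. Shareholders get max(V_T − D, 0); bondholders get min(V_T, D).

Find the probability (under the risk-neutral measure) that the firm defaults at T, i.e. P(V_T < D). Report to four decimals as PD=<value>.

PD=0.1502

d₁ = [ln(V₀/D) + (r + σ²/2)T] / (σ√T)
   = [ln(318.6697/160.2556) + (0.0733 + 0.5·0.3675²)·3.4531] / (0.3675·√3.4531)
   = [0.687385 + 0.486294] / 0.682908 = 1.718649
d₂ = d₁ − σ√T = 1.718649 − 0.682908 = 1.035742
risk-neutral PD = N(−d₂) = N(-1.035742) = 0.150161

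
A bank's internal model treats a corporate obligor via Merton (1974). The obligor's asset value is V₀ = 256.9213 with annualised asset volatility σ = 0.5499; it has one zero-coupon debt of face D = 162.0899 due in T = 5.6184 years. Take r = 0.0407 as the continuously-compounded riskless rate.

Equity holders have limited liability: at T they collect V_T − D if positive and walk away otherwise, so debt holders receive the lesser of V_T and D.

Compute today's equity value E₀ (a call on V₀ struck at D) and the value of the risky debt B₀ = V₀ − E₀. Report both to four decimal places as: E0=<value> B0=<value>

d₁ = [ln(V₀/D) + (r + σ²/2)T] / (σ√T)
   = [ln(256.9213/162.0899) + (0.0407 + 0.5·0.5499²)·5.6184] / (0.5499·√5.6184)
   = [0.460619 + 1.078143] / 1.303437 = 1.180542
d₂ = d₁ − σ√T = 1.180542 − 1.303437 = -0.122895
N(d₁) = 0.881108,  N(d₂) = 0.451095,  e^(−rT) = 0.795592
E₀ = V₀·N(d₁) − D·e^(−rT)·N(d₂)
   = 256.9213·0.881108 − 162.0899·0.795592·0.451095 = 168.203260
B₀ = V₀ − E₀ = 256.9213 − 168.203260 = 88.718040

E0=168.2033 B0=88.7180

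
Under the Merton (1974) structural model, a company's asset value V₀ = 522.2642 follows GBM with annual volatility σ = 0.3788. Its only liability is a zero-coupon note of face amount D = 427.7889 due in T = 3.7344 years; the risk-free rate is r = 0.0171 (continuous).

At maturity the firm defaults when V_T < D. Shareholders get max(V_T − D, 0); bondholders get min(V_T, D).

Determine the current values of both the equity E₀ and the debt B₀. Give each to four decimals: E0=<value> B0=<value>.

E0=200.3971 B0=321.8671

d₁ = [ln(V₀/D) + (r + σ²/2)T] / (σ√T)
   = [ln(522.2642/427.7889) + (0.0171 + 0.5·0.3788²)·3.7344] / (0.3788·√3.7344)
   = [0.199544 + 0.331782] / 0.732016 = 0.725839
d₂ = d₁ − σ√T = 0.725839 − 0.732016 = -0.006177
N(d₁) = 0.766031,  N(d₂) = 0.497536,  e^(−rT) = 0.938138
E₀ = V₀·N(d₁) − D·e^(−rT)·N(d₂)
   = 522.2642·0.766031 − 427.7889·0.938138·0.497536 = 200.397112
B₀ = V₀ − E₀ = 522.2642 − 200.397112 = 321.867088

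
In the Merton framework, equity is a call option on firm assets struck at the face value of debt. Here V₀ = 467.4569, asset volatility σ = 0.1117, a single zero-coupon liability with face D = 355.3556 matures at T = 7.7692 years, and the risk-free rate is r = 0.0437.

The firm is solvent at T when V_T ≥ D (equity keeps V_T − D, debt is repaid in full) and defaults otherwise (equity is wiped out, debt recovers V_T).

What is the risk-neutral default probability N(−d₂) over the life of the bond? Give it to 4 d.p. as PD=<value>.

PD=0.0347

d₁ = [ln(V₀/D) + (r + σ²/2)T] / (σ√T)
   = [ln(467.4569/355.3556) + (0.0437 + 0.5·0.1117²)·7.7692] / (0.1117·√7.7692)
   = [0.274188 + 0.387982] / 0.311345 = 2.126807
d₂ = d₁ − σ√T = 2.126807 − 0.311345 = 1.815463
risk-neutral PD = N(−d₂) = N(-1.815463) = 0.034726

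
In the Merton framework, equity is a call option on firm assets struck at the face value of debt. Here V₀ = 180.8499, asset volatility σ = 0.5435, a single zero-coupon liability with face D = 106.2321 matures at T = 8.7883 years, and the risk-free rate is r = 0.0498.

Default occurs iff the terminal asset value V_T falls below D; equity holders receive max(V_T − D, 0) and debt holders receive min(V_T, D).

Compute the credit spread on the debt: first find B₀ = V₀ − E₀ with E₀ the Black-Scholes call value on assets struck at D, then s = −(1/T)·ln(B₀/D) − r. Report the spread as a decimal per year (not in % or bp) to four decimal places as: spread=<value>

spread=0.0527

d₁ = [ln(V₀/D) + (r + σ²/2)T] / (σ√T)
   = [ln(180.8499/106.2321) + (0.0498 + 0.5·0.5435²)·8.7883] / (0.5435·√8.7883)
   = [0.532041 + 1.735655] / 1.611209 = 1.407450
d₂ = d₁ − σ√T = 1.407450 − 1.611209 = -0.203760
N(d₁) = 0.920353,  N(d₂) = 0.419271,  e^(−rT) = 0.645547
E₀ = V₀·N(d₁) − D·e^(−rT)·N(d₂)
   = 180.8499·0.920353 − 106.2321·0.645547·0.419271 = 137.693079
B₀ = V₀ − E₀ = 180.8499 − 137.693079 = 43.156821
spread = −(1/T)·ln(B₀/D) − r = −(1/8.7883)·ln(43.156821/106.2321) − 0.0498 = 0.05269830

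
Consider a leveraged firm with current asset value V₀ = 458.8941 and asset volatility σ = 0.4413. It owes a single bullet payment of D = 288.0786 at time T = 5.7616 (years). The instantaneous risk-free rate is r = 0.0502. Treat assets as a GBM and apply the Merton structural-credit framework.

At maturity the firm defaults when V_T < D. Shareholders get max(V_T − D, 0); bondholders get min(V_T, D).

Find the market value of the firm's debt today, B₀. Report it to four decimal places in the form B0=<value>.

B0=172.6573

d₁ = [ln(V₀/D) + (r + σ²/2)T] / (σ√T)
   = [ln(458.8941/288.0786) + (0.0502 + 0.5·0.4413²)·5.7616] / (0.4413·√5.7616)
   = [0.465586 + 0.850256] / 1.059267 = 1.242219
d₂ = d₁ − σ√T = 1.242219 − 1.059267 = 0.182952
N(d₁) = 0.892922,  N(d₂) = 0.572582,  e^(−rT) = 0.748838
E₀ = V₀·N(d₁) − D·e^(−rT)·N(d₂)
   = 458.8941·0.892922 − 288.0786·0.748838·0.572582 = 286.236832
B₀ = V₀ − E₀ = 458.8941 − 286.236832 = 172.657268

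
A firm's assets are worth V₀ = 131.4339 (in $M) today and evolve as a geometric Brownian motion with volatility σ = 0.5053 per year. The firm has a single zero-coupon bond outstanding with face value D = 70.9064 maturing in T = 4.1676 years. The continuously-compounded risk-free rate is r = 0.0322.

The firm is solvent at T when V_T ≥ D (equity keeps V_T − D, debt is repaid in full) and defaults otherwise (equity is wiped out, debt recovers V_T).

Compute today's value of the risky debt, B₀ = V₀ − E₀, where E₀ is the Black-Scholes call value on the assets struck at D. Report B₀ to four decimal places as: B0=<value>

B0=50.2471

d₁ = [ln(V₀/D) + (r + σ²/2)T] / (σ√T)
   = [ln(131.4339/70.9064) + (0.0322 + 0.5·0.5053²)·4.1676] / (0.5053·√4.1676)
   = [0.617143 + 0.666249] / 1.031555 = 1.244134
d₂ = d₁ − σ√T = 1.244134 − 1.031555 = 0.212580
N(d₁) = 0.893275,  N(d₂) = 0.584173,  e^(−rT) = 0.874418
E₀ = V₀·N(d₁) − D·e^(−rT)·N(d₂)
   = 131.4339·0.893275 − 70.9064·0.874418·0.584173 = 81.186840
B₀ = V₀ − E₀ = 131.4339 − 81.186840 = 50.247060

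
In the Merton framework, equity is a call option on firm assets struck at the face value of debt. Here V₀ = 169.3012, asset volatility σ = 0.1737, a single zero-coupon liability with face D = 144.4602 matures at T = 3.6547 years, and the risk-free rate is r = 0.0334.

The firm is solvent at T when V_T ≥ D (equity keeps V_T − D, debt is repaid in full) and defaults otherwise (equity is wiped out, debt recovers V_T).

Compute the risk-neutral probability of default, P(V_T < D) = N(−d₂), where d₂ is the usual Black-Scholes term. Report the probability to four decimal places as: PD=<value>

d₁ = [ln(V₀/D) + (r + σ²/2)T] / (σ√T)
   = [ln(169.3012/144.4602) + (0.0334 + 0.5·0.1737²)·3.6547] / (0.1737·√3.6547)
   = [0.158675 + 0.177201] / 0.332067 = 1.011472
d₂ = d₁ − σ√T = 1.011472 − 0.332067 = 0.679405
risk-neutral PD = N(−d₂) = N(-0.679405) = 0.248441

PD=0.2484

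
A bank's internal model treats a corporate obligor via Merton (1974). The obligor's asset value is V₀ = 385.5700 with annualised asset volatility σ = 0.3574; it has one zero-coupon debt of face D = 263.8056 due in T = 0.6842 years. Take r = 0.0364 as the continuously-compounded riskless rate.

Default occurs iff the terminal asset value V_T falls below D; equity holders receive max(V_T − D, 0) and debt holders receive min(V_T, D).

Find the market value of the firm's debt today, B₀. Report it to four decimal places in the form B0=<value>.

d₁ = [ln(V₀/D) + (r + σ²/2)T] / (σ√T)
   = [ln(385.5700/263.8056) + (0.0364 + 0.5·0.3574²)·0.6842] / (0.3574·√0.6842)
   = [0.379510 + 0.068603] / 0.295628 = 1.515799
d₂ = d₁ − σ√T = 1.515799 − 0.295628 = 1.220171
N(d₁) = 0.935215,  N(d₂) = 0.888800,  e^(−rT) = 0.975403
E₀ = V₀·N(d₁) − D·e^(−rT)·N(d₂)
   = 385.5700·0.935215 − 263.8056·0.975403·0.888800 = 131.887761
B₀ = V₀ − E₀ = 385.5700 − 131.887761 = 253.682239

B0=253.6822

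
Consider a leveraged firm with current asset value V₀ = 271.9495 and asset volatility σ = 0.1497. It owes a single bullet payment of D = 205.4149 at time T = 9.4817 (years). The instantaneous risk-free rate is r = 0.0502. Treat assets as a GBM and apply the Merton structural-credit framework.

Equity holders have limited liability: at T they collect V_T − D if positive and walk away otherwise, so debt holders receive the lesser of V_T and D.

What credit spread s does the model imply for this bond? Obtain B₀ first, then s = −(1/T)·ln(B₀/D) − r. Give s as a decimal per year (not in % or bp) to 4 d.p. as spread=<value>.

spread=0.0015

d₁ = [ln(V₀/D) + (r + σ²/2)T] / (σ√T)
   = [ln(271.9495/205.4149) + (0.0502 + 0.5·0.1497²)·9.4817] / (0.1497·√9.4817)
   = [0.280585 + 0.582224] / 0.460962 = 1.871758
d₂ = d₁ − σ√T = 1.871758 − 0.460962 = 1.410796
N(d₁) = 0.969380,  N(d₂) = 0.920848,  e^(−rT) = 0.621275
E₀ = V₀·N(d₁) − D·e^(−rT)·N(d₂)
   = 271.9495·0.969380 − 205.4149·0.621275·0.920848 = 146.104593
B₀ = V₀ − E₀ = 271.9495 − 146.104593 = 125.844907
spread = −(1/T)·ln(B₀/D) − r = −(1/9.4817)·ln(125.844907/205.4149) − 0.0502 = 0.00147655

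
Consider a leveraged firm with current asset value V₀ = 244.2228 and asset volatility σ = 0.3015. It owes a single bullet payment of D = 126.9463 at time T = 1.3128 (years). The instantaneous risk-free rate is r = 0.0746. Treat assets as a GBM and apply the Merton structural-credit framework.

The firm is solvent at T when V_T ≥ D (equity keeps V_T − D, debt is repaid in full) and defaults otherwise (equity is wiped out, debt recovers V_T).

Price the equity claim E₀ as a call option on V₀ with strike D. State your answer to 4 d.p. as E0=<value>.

d₁ = [ln(V₀/D) + (r + σ²/2)T] / (σ√T)
   = [ln(244.2228/126.9463) + (0.0746 + 0.5·0.3015²)·1.3128] / (0.3015·√1.3128)
   = [0.654317 + 0.157603] / 0.345451 = 2.350318
d₂ = d₁ − σ√T = 2.350318 − 0.345451 = 2.004867
N(d₁) = 0.990621,  N(d₂) = 0.977511,  e^(−rT) = 0.906708
E₀ = V₀·N(d₁) − D·e^(−rT)·N(d₂)
   = 244.2228·0.990621 − 126.9463·0.906708·0.977511 = 129.417606

E0=129.4176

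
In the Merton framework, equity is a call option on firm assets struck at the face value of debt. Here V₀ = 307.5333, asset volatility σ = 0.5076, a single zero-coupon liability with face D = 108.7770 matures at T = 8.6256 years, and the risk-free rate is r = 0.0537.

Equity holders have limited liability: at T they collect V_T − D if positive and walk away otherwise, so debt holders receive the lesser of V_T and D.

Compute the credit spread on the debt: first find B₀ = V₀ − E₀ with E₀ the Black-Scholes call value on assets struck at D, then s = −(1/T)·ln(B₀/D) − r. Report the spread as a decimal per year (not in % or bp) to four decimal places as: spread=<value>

d₁ = [ln(V₀/D) + (r + σ²/2)T] / (σ√T)
   = [ln(307.5333/108.7770) + (0.0537 + 0.5·0.5076²)·8.6256] / (0.5076·√8.6256)
   = [1.039283 + 1.574421] / 1.490789 = 1.753235
d₂ = d₁ − σ√T = 1.753235 − 1.490789 = 0.262446
N(d₁) = 0.960219,  N(d₂) = 0.603511,  e^(−rT) = 0.629270
E₀ = V₀·N(d₁) − D·e^(−rT)·N(d₂)
   = 307.5333·0.960219 − 108.7770·0.629270·0.603511 = 253.988967
B₀ = V₀ − E₀ = 307.5333 − 253.988967 = 53.544333
spread = −(1/T)·ln(B₀/D) − r = −(1/8.6256)·ln(53.544333/108.7770) − 0.0537 = 0.02847283

spread=0.0285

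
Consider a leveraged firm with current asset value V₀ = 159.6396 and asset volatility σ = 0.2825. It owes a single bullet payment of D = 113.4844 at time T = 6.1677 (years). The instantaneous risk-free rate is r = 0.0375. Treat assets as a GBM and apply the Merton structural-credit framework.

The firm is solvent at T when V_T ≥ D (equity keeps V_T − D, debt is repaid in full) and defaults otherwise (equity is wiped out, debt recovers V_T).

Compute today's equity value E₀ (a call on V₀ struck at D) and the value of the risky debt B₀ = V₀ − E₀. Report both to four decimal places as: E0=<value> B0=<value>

d₁ = [ln(V₀/D) + (r + σ²/2)T] / (σ√T)
   = [ln(159.6396/113.4844) + (0.0375 + 0.5·0.2825²)·6.1677] / (0.2825·√6.1677)
   = [0.341253 + 0.477399] / 0.701585 = 1.166862
d₂ = d₁ − σ√T = 1.166862 − 0.701585 = 0.465278
N(d₁) = 0.878367,  N(d₂) = 0.679134,  e^(−rT) = 0.793510
E₀ = V₀·N(d₁) − D·e^(−rT)·N(d₂)
   = 159.6396·0.878367 − 113.4844·0.793510·0.679134 = 79.065463
B₀ = V₀ − E₀ = 159.6396 − 79.065463 = 80.574137

E0=79.0655 B0=80.5741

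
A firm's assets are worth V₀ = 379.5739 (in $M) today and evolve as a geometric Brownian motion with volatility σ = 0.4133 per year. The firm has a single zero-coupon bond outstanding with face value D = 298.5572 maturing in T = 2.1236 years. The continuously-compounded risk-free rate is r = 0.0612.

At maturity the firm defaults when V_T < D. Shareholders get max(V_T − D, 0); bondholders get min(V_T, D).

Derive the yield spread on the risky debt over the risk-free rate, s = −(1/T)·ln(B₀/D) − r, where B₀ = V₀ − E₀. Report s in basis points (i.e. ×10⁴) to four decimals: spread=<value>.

d₁ = [ln(V₀/D) + (r + σ²/2)T] / (σ√T)
   = [ln(379.5739/298.5572) + (0.0612 + 0.5·0.4133²)·2.1236] / (0.4133·√2.1236)
   = [0.240088 + 0.311338] / 0.602285 = 0.915556
d₂ = d₁ − σ√T = 0.915556 − 0.602285 = 0.313272
N(d₁) = 0.820050,  N(d₂) = 0.622963,  e^(−rT) = 0.878127
E₀ = V₀·N(d₁) − D·e^(−rT)·N(d₂)
   = 379.5739·0.820050 − 298.5572·0.878127·0.622963 = 147.946800
B₀ = V₀ − E₀ = 379.5739 − 147.946800 = 231.627100
spread = −(1/T)·ln(B₀/D) − r = −(1/2.1236)·ln(231.627100/298.5572) − 0.0612 = 0.05832947
in basis points: 0.05832947 × 10⁴ = 583.2947 bp

spread=583.2947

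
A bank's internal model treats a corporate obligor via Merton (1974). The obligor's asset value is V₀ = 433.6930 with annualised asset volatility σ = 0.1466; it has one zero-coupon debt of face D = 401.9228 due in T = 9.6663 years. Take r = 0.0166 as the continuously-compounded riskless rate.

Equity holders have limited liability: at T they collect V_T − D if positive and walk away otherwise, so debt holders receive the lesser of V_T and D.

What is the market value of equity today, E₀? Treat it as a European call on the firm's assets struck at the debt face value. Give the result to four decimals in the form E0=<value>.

E0=124.6284

d₁ = [ln(V₀/D) + (r + σ²/2)T] / (σ√T)
   = [ln(433.6930/401.9228) + (0.0166 + 0.5·0.1466²)·9.6663] / (0.1466·√9.6663)
   = [0.076077 + 0.264333] / 0.455789 = 0.746857
d₂ = d₁ − σ√T = 0.746857 − 0.455789 = 0.291068
N(d₁) = 0.772425,  N(d₂) = 0.614500,  e^(−rT) = 0.851751
E₀ = V₀·N(d₁) − D·e^(−rT)·N(d₂)
   = 433.6930·0.772425 − 401.9228·0.851751·0.614500 = 124.628370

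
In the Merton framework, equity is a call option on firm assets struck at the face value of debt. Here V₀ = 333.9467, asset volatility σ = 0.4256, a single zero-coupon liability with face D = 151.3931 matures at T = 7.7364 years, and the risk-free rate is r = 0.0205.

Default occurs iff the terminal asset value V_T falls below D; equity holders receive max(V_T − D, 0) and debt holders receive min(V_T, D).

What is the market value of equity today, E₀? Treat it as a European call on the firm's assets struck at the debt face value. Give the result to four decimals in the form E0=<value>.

d₁ = [ln(V₀/D) + (r + σ²/2)T] / (σ√T)
   = [ln(333.9467/151.3931) + (0.0205 + 0.5·0.4256²)·7.7364] / (0.4256·√7.7364)
   = [0.791102 + 0.859264] / 1.183780 = 1.394149
d₂ = d₁ − σ√T = 1.394149 − 1.183780 = 0.210368
N(d₁) = 0.918364,  N(d₂) = 0.583310,  e^(−rT) = 0.853341
E₀ = V₀·N(d₁) − D·e^(−rT)·N(d₂)
   = 333.9467·0.918364 − 151.3931·0.853341·0.583310 = 231.326743

E0=231.3267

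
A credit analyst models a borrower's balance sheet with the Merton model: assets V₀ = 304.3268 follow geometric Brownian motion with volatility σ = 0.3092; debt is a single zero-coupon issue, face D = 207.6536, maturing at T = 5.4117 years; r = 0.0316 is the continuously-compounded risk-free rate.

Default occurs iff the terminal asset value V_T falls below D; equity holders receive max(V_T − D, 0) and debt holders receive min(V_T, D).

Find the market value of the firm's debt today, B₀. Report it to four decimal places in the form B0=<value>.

B0=154.7266

d₁ = [ln(V₀/D) + (r + σ²/2)T] / (σ√T)
   = [ln(304.3268/207.6536) + (0.0316 + 0.5·0.3092²)·5.4117] / (0.3092·√5.4117)
   = [0.382231 + 0.429702] / 0.719294 = 1.128791
d₂ = d₁ − σ√T = 1.128791 − 0.719294 = 0.409497
N(d₁) = 0.870507,  N(d₂) = 0.658913,  e^(−rT) = 0.842813
E₀ = V₀·N(d₁) − D·e^(−rT)·N(d₂)
   = 304.3268·0.870507 − 207.6536·0.842813·0.658913 = 149.600188
B₀ = V₀ − E₀ = 304.3268 − 149.600188 = 154.726612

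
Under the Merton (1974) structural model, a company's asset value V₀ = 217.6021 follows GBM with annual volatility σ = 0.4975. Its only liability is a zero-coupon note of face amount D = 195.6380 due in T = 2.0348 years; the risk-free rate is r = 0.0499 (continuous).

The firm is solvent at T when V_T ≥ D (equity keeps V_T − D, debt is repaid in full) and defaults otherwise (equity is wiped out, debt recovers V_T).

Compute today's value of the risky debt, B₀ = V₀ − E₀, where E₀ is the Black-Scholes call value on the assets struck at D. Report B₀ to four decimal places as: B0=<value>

B0=140.2774

d₁ = [ln(V₀/D) + (r + σ²/2)T] / (σ√T)
   = [ln(217.6021/195.6380) + (0.0499 + 0.5·0.4975²)·2.0348] / (0.4975·√2.0348)
   = [0.106402 + 0.353349] / 0.709666 = 0.647842
d₂ = d₁ − σ√T = 0.647842 − 0.709666 = -0.061824
N(d₁) = 0.741456,  N(d₂) = 0.475352,  e^(−rT) = 0.903448
E₀ = V₀·N(d₁) − D·e^(−rT)·N(d₂)
   = 217.6021·0.741456 − 195.6380·0.903448·0.475352 = 77.324665
B₀ = V₀ − E₀ = 217.6021 − 77.324665 = 140.277435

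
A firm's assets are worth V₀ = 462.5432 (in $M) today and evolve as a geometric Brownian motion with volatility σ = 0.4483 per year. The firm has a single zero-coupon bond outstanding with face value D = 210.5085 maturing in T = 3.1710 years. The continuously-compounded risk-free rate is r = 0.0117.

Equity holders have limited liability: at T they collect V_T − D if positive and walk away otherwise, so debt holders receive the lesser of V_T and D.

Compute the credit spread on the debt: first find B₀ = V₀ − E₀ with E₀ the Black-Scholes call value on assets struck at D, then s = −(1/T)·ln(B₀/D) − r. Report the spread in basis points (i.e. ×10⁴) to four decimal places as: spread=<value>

d₁ = [ln(V₀/D) + (r + σ²/2)T] / (σ√T)
   = [ln(462.5432/210.5085) + (0.0117 + 0.5·0.4483²)·3.1710] / (0.4483·√3.1710)
   = [0.787214 + 0.355743] / 0.798301 = 1.431736
d₂ = d₁ − σ√T = 1.431736 − 0.798301 = 0.633435
N(d₁) = 0.923890,  N(d₂) = 0.736775,  e^(−rT) = 0.963579
E₀ = V₀·N(d₁) − D·e^(−rT)·N(d₂)
   = 462.5432·0.923890 − 210.5085·0.963579·0.736775 = 277.890549
B₀ = V₀ − E₀ = 462.5432 − 277.890549 = 184.652651
spread = −(1/T)·ln(B₀/D) − r = −(1/3.1710)·ln(184.652651/210.5085) − 0.0117 = 0.02962751
in basis points: 0.02962751 × 10⁴ = 296.2751 bp

spread=296.2751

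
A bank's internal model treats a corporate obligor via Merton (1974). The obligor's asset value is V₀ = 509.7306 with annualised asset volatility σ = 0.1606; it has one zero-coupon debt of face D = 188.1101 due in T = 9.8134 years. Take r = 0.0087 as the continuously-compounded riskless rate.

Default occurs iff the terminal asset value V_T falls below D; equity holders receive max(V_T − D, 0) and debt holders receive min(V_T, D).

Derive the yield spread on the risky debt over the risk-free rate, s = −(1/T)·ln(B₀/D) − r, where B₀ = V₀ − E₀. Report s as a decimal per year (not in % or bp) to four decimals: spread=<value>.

d₁ = [ln(V₀/D) + (r + σ²/2)T] / (σ√T)
   = [ln(509.7306/188.1101) + (0.0087 + 0.5·0.1606²)·9.8134] / (0.1606·√9.8134)
   = [0.996855 + 0.211932] / 0.503101 = 2.402672
d₂ = d₁ − σ√T = 2.402672 − 0.503101 = 1.899571
N(d₁) = 0.991862,  N(d₂) = 0.971255,  e^(−rT) = 0.918166
E₀ = V₀·N(d₁) − D·e^(−rT)·N(d₂)
   = 509.7306·0.991862 − 188.1101·0.918166·0.971255 = 337.830771
B₀ = V₀ − E₀ = 509.7306 − 337.830771 = 171.899829
spread = −(1/T)·ln(B₀/D) − r = −(1/9.8134)·ln(171.899829/188.1101) − 0.0087 = 0.00048290

spread=0.0005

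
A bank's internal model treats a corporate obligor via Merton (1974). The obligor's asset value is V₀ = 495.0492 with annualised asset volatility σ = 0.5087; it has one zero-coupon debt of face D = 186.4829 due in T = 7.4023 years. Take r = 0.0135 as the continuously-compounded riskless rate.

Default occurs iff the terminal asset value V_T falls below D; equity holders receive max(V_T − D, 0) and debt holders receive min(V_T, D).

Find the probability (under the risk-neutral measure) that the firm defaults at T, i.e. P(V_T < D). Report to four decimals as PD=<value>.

PD=0.4659

d₁ = [ln(V₀/D) + (r + σ²/2)T] / (σ√T)
   = [ln(495.0492/186.4829) + (0.0135 + 0.5·0.5087²)·7.4023] / (0.5087·√7.4023)
   = [0.976318 + 1.057699] / 1.384029 = 1.469635
d₂ = d₁ − σ√T = 1.469635 − 1.384029 = 0.085606
risk-neutral PD = N(−d₂) = N(-0.085606) = 0.465890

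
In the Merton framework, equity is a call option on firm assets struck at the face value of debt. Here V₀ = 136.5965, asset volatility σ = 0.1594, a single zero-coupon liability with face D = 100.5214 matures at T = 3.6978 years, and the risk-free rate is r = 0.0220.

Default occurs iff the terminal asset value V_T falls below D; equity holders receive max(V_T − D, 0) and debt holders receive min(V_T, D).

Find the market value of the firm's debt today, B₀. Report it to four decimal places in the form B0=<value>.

B0=90.9936

d₁ = [ln(V₀/D) + (r + σ²/2)T] / (σ√T)
   = [ln(136.5965/100.5214) + (0.0220 + 0.5·0.1594²)·3.6978] / (0.1594·√3.6978)
   = [0.306661 + 0.128329] / 0.306521 = 1.419120
d₂ = d₁ − σ√T = 1.419120 − 0.306521 = 1.112599
N(d₁) = 0.922068,  N(d₂) = 0.867060,  e^(−rT) = 0.921870
E₀ = V₀·N(d₁) − D·e^(−rT)·N(d₂)
   = 136.5965·0.922068 − 100.5214·0.921870·0.867060 = 45.602908
B₀ = V₀ − E₀ = 136.5965 − 45.602908 = 90.993592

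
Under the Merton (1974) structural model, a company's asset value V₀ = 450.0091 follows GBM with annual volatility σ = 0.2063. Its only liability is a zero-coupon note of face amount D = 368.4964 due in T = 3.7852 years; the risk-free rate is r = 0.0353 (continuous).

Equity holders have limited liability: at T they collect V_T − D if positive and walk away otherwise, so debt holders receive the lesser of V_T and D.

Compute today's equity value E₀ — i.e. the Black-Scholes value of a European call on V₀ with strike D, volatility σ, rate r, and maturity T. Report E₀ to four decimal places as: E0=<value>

E0=144.7957

d₁ = [ln(V₀/D) + (r + σ²/2)T] / (σ√T)
   = [ln(450.0091/368.4964) + (0.0353 + 0.5·0.2063²)·3.7852] / (0.2063·√3.7852)
   = [0.199837 + 0.214166] / 0.401369 = 1.031477
d₂ = d₁ − σ√T = 1.031477 − 0.401369 = 0.630109
N(d₁) = 0.848842,  N(d₂) = 0.735688,  e^(−rT) = 0.874925
E₀ = V₀·N(d₁) − D·e^(−rT)·N(d₂)
   = 450.0091·0.848842 − 368.4964·0.874925·0.735688 = 144.795684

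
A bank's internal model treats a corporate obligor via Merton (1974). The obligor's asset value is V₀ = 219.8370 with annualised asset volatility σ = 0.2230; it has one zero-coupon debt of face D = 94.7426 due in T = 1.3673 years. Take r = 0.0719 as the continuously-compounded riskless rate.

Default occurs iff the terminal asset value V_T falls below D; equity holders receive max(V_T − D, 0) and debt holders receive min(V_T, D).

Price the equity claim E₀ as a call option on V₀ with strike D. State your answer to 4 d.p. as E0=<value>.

E0=133.9666

d₁ = [ln(V₀/D) + (r + σ²/2)T] / (σ√T)
   = [ln(219.8370/94.7426) + (0.0719 + 0.5·0.2230²)·1.3673] / (0.2230·√1.3673)
   = [0.841723 + 0.132306] / 0.260757 = 3.735382
d₂ = d₁ − σ√T = 3.735382 − 0.260757 = 3.474624
N(d₁) = 0.999906,  N(d₂) = 0.999744,  e^(−rT) = 0.906369
E₀ = V₀·N(d₁) − D·e^(−rT)·N(d₂)
   = 219.8370·0.999906 − 94.7426·0.906369·0.999744 = 133.966615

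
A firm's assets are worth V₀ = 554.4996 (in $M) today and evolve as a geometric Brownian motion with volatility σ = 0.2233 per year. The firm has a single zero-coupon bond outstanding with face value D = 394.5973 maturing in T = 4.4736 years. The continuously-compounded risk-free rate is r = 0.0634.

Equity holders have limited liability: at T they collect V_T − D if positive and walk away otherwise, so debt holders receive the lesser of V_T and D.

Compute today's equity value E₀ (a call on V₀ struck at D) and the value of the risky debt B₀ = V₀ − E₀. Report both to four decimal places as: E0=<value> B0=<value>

E0=265.5377 B0=288.9619

d₁ = [ln(V₀/D) + (r + σ²/2)T] / (σ√T)
   = [ln(554.4996/394.5973) + (0.0634 + 0.5·0.2233²)·4.4736] / (0.2233·√4.4736)
   = [0.340200 + 0.395160] / 0.472299 = 1.556979
d₂ = d₁ − σ√T = 1.556979 − 0.472299 = 1.084679
N(d₁) = 0.940262,  N(d₂) = 0.860968,  e^(−rT) = 0.753048
E₀ = V₀·N(d₁) − D·e^(−rT)·N(d₂)
   = 554.4996·0.940262 − 394.5973·0.753048·0.860968 = 265.537713
B₀ = V₀ − E₀ = 554.4996 − 265.537713 = 288.961887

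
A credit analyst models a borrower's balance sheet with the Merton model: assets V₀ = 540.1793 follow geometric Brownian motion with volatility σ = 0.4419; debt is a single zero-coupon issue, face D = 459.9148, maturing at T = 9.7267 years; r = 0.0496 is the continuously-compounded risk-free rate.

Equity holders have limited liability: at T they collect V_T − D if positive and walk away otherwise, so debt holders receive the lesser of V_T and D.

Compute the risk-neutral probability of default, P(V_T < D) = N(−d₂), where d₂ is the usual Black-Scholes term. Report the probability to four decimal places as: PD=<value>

d₁ = [ln(V₀/D) + (r + σ²/2)T] / (σ√T)
   = [ln(540.1793/459.9148) + (0.0496 + 0.5·0.4419²)·9.7267] / (0.4419·√9.7267)
   = [0.160860 + 1.432138] / 1.378183 = 1.155868
d₂ = d₁ − σ√T = 1.155868 − 1.378183 = -0.222314
risk-neutral PD = N(−d₂) = N(0.222314) = 0.587965

PD=0.5880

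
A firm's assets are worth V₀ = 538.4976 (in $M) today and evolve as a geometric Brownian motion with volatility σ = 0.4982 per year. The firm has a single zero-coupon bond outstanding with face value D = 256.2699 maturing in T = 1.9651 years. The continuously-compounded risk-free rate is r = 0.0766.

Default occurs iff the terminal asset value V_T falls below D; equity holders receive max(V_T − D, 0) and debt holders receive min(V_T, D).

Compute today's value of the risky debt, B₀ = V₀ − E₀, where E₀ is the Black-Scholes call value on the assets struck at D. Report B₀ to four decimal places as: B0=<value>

d₁ = [ln(V₀/D) + (r + σ²/2)T] / (σ√T)
   = [ln(538.4976/256.2699) + (0.0766 + 0.5·0.4982²)·1.9651] / (0.4982·√1.9651)
   = [0.742552 + 0.394399] / 0.698387 = 1.627967
d₂ = d₁ − σ√T = 1.627967 − 0.698387 = 0.929580
N(d₁) = 0.948234,  N(d₂) = 0.823706,  e^(−rT) = 0.860255
E₀ = V₀·N(d₁) − D·e^(−rT)·N(d₂)
   = 538.4976·0.948234 − 256.2699·0.860255·0.823706 = 329.029729
B₀ = V₀ − E₀ = 538.4976 − 329.029729 = 209.467871

B0=209.4679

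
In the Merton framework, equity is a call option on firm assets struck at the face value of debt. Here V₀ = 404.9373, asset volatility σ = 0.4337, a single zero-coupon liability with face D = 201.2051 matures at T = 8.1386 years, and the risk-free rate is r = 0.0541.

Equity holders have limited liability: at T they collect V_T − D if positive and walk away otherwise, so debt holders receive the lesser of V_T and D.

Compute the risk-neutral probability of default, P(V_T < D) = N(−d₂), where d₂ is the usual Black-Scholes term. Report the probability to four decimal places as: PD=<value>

PD=0.3811

d₁ = [ln(V₀/D) + (r + σ²/2)T] / (σ√T)
   = [ln(404.9373/201.2051) + (0.0541 + 0.5·0.4337²)·8.1386] / (0.4337·√8.1386)
   = [0.699407 + 1.205716] / 1.237269 = 1.539781
d₂ = d₁ − σ√T = 1.539781 − 1.237269 = 0.302511
risk-neutral PD = N(−d₂) = N(-0.302511) = 0.381131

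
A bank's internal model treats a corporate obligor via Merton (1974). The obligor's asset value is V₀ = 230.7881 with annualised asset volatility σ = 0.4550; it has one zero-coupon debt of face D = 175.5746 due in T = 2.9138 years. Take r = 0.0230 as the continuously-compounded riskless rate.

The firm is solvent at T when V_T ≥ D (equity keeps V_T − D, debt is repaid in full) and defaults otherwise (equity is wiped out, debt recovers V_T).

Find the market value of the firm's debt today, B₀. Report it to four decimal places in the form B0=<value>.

B0=132.4998

d₁ = [ln(V₀/D) + (r + σ²/2)T] / (σ√T)
   = [ln(230.7881/175.5746) + (0.0230 + 0.5·0.4550²)·2.9138] / (0.4550·√2.9138)
   = [0.273436 + 0.368632] / 0.776678 = 0.826685
d₂ = d₁ − σ√T = 0.826685 − 0.776678 = 0.050006
N(d₁) = 0.795792,  N(d₂) = 0.519941,  e^(−rT) = 0.935179
E₀ = V₀·N(d₁) − D·e^(−rT)·N(d₂)
   = 230.7881·0.795792 − 175.5746·0.935179·0.519941 = 98.288281
B₀ = V₀ − E₀ = 230.7881 − 98.288281 = 132.499819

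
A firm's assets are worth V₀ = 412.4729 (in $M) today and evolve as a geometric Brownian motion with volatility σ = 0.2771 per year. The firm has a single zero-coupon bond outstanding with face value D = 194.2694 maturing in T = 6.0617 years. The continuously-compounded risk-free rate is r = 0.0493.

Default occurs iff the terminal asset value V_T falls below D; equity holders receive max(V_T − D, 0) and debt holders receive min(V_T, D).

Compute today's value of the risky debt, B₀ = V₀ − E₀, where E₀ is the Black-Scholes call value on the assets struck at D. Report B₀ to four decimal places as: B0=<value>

d₁ = [ln(V₀/D) + (r + σ²/2)T] / (σ√T)
   = [ln(412.4729/194.2694) + (0.0493 + 0.5·0.2771²)·6.0617] / (0.2771·√6.0617)
   = [0.752925 + 0.531564] / 0.682235 = 1.882767
d₂ = d₁ − σ√T = 1.882767 − 0.682235 = 1.200532
N(d₁) = 0.970134,  N(d₂) = 0.885034,  e^(−rT) = 0.741677
E₀ = V₀·N(d₁) − D·e^(−rT)·N(d₂)
   = 412.4729·0.970134 − 194.2694·0.741677·0.885034 = 272.633835
B₀ = V₀ − E₀ = 412.4729 − 272.633835 = 139.839065

B0=139.8391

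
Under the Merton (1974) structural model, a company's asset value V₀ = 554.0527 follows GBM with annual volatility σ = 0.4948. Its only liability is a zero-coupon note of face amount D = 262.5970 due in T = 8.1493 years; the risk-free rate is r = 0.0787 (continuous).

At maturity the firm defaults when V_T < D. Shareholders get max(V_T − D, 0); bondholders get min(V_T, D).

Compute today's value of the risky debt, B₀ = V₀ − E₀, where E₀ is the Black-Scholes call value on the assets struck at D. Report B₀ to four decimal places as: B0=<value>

B0=109.4703

d₁ = [ln(V₀/D) + (r + σ²/2)T] / (σ√T)
   = [ln(554.0527/262.5970) + (0.0787 + 0.5·0.4948²)·8.1493] / (0.4948·√8.1493)
   = [0.746639 + 1.638934] / 1.412505 = 1.688896
d₂ = d₁ − σ√T = 1.688896 − 1.412505 = 0.276392
N(d₁) = 0.954380,  N(d₂) = 0.608876,  e^(−rT) = 0.526581
E₀ = V₀·N(d₁) − D·e^(−rT)·N(d₂)
   = 554.0527·0.954380 − 262.5970·0.526581·0.608876 = 444.582418
B₀ = V₀ − E₀ = 554.0527 − 444.582418 = 109.470282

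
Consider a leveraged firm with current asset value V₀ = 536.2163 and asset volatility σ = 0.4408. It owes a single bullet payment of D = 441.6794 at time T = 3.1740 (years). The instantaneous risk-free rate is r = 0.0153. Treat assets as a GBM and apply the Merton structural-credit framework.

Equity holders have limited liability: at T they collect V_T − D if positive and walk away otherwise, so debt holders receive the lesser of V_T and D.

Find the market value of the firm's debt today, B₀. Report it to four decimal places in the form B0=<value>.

B0=325.8129

d₁ = [ln(V₀/D) + (r + σ²/2)T] / (σ√T)
   = [ln(536.2163/441.6794) + (0.0153 + 0.5·0.4408²)·3.1740] / (0.4408·√3.1740)
   = [0.193953 + 0.356924] / 0.785317 = 0.701471
d₂ = d₁ − σ√T = 0.701471 − 0.785317 = -0.083846
N(d₁) = 0.758495,  N(d₂) = 0.466589,  e^(−rT) = 0.952598
E₀ = V₀·N(d₁) − D·e^(−rT)·N(d₂)
   = 536.2163·0.758495 − 441.6794·0.952598·0.466589 = 210.403415
B₀ = V₀ − E₀ = 536.2163 − 210.403415 = 325.812885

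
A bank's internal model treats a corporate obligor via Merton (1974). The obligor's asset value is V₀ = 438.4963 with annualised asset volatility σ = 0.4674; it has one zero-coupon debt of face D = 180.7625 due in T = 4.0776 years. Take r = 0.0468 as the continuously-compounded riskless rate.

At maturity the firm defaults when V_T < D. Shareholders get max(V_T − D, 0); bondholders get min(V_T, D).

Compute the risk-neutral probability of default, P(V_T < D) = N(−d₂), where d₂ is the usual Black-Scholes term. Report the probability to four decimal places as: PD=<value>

PD=0.2517

d₁ = [ln(V₀/D) + (r + σ²/2)T] / (σ√T)
   = [ln(438.4963/180.7625) + (0.0468 + 0.5·0.4674²)·4.0776] / (0.4674·√4.0776)
   = [0.886167 + 0.636234] / 0.943824 = 1.613014
d₂ = d₁ − σ√T = 1.613014 − 0.943824 = 0.669190
risk-neutral PD = N(−d₂) = N(-0.669190) = 0.251687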